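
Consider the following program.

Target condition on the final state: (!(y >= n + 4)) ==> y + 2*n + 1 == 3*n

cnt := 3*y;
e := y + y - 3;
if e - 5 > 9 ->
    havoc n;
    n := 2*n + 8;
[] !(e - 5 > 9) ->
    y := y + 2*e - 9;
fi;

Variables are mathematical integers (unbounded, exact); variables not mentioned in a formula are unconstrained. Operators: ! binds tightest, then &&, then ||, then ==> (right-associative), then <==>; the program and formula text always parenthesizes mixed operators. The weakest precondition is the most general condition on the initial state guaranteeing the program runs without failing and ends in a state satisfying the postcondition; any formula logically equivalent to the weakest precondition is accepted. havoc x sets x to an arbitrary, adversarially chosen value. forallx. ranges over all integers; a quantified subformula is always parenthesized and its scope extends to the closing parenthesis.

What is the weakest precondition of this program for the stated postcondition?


Working backward. After the program, the postcondition (!(y >= n + 4)) ==> y + 2*n + 1 == 3*n must hold; in canonical form it is (!(y >= n + 4)) ==> y == n - 1.
Then branch requires forall n_1. ((!(y >= 2*n_1 + 12)) ==> y == 2*n_1 + 7); else branch requires (!(2*e + y >= n + 13)) ==> 2*e + y == n + 8.
Before the if: (e > 14 ==> (forall n_1. ((!(y >= 2*n_1 + 12)) ==> y == 2*n_1 + 7))) && ((!(e > 14)) ==> ((!(2*e + y >= n + 13)) ==> 2*e + y == n + 8))
Before e := y + y - 3: (2*y > 17 ==> (forall n_1. ((!(y >= 2*n_1 + 12)) ==> y == 2*n_1 + 7))) && ((!(2*y > 17)) ==> ((!(5*y >= n + 19)) ==> 5*y == n + 14))
Before cnt := 3*y: (2*y > 17 ==> (forall n_1. ((!(y >= 2*n_1 + 12)) ==> y == 2*n_1 + 7))) && ((!(2*y > 17)) ==> ((!(5*y >= n + 19)) ==> 5*y == n + 14))
Answer: WP = (2*y > 17 ==> (forall n_1. ((!(y >= 2*n_1 + 12)) ==> y == 2*n_1 + 7))) && ((!(2*y > 17)) ==> ((!(5*y >= n + 19)) ==> 5*y == n + 14))


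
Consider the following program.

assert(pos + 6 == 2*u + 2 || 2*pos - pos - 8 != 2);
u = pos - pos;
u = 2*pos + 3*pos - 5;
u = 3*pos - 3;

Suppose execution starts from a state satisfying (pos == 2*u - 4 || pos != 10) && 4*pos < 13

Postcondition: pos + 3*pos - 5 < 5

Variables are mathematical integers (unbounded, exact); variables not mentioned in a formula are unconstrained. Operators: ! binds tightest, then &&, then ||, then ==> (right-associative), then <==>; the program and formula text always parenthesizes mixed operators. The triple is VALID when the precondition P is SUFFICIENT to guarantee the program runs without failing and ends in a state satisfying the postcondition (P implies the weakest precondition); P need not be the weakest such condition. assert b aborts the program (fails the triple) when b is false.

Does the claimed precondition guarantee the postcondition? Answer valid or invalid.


Working backward. After the program, the postcondition pos + 3*pos - 5 < 5 must hold; in canonical form it is 4*pos < 10.
Before u := 3*pos - 3: 4*pos < 10
Before u := 2*pos + 3*pos - 5: 4*pos < 10
Before u := pos - pos: 4*pos < 10
Before assert pos + 6 == 2*u + 2 || 2*pos - pos - 8 != 2: (pos == 2*u - 4 || pos != 10) && 4*pos < 10
The weakest precondition is (pos == 2*u - 4 || pos != 10) && 4*pos < 10.
Check whether (pos == 2*u - 4 || pos != 10) && 4*pos < 13 implies it.
Countermodel: at the initial state pos = 3, u = 7, the precondition holds but the weakest precondition fails.
Answer: invalid


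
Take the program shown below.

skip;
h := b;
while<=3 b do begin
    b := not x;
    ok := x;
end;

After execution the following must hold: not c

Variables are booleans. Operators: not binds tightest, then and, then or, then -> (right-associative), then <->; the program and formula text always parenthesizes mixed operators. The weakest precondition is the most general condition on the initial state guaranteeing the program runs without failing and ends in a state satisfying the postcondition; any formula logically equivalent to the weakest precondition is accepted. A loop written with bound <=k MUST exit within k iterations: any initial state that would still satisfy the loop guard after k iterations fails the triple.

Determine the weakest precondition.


Working backward. After the program, not c must hold.
Before the loop (bound <=3), unroll the exhaustion recursion (WP_0 = exit-now case; WP_j = one more guarded iteration, up to j = 3):
  WP_0: (not b) and (not c)
  WP_1: (b -> (x and (not c))) and ((not b) -> (not c))
  WP_2: (b -> (((not x) -> (x and (not c))) and (x -> (not c)))) and ((not b) -> (not c))
  WP_3: (b -> (((not x) -> (((not x) -> (x and (not c))) and (x -> (not c)))) and (x -> (not c)))) and ((not b) -> (not c))
So before the loop: (b -> (((not x) -> (((not x) -> (x and (not c))) and (x -> (not c)))) and (x -> (not c)))) and ((not b) -> (not c))
Before h := b: (b -> (((not x) -> (((not x) -> (x and (not c))) and (x -> (not c)))) and (x -> (not c)))) and ((not b) -> (not c))
Before skip: (b -> (((not x) -> (((not x) -> (x and (not c))) and (x -> (not c)))) and (x -> (not c)))) and ((not b) -> (not c))
Answer: WP = (b -> (((not x) -> (((not x) -> (x and (not c))) and (x -> (not c)))) and (x -> (not c)))) and ((not b) -> (not c))


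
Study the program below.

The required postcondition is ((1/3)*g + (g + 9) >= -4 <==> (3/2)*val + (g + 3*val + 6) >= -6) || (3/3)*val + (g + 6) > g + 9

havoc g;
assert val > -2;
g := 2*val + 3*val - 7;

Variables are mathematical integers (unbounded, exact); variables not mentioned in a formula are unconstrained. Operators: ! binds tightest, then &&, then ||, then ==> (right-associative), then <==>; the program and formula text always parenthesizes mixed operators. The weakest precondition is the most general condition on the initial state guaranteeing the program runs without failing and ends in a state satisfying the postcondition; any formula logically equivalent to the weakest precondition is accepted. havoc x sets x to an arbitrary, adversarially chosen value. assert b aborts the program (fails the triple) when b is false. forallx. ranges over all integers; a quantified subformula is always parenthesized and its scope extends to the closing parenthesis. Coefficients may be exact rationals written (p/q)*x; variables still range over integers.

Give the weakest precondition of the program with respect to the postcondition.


Working backward. After the program, the postcondition ((1/3)*g + (g + 9) >= -4 <==> (3/2)*val + (g + 3*val + 6) >= -6) || (3/3)*val + (g + 6) > g + 9 must hold; in canonical form it is ((4/3)*g >= -13 <==> g + (9/2)*val >= -12) || val > 3.
Before g := 2*val + 3*val - 7: ((20/3)*val >= -11/3 <==> (19/2)*val >= -5) || val > 3
Before assert val > -2: val > -2 && (((20/3)*val >= -11/3 <==> (19/2)*val >= -5) || val > 3)
Before havoc g: val > -2 && (((20/3)*val >= -11/3 <==> (19/2)*val >= -5) || val > 3)
Answer: WP = val > -2 && (((20/3)*val >= -11/3 <==> (19/2)*val >= -5) || val > 3)


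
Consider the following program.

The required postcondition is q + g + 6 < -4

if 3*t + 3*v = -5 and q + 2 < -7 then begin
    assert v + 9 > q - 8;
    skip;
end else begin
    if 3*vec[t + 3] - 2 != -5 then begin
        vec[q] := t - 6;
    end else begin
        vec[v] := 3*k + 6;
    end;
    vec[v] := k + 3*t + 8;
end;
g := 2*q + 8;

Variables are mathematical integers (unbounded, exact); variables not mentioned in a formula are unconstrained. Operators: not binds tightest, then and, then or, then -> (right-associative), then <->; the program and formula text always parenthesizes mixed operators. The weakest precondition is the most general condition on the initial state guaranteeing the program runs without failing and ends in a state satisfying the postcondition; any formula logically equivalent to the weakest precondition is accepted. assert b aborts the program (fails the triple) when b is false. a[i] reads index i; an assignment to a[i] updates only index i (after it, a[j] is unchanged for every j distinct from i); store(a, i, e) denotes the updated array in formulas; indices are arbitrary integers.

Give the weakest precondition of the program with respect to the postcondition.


Working backward. After the program, the postcondition q + g + 6 < -4 must hold; in canonical form it is g + q < -10.
Before g := 2*q + 8: 3*q < -18
Then branch requires v > q - 17 and 3*q < -18; else branch requires (3*vec[t + 3] != -3 -> 3*q < -18) and ((not (3*vec[t + 3] != -3)) -> 3*q < -18).
Before the if: ((3*t + 3*v = -5 and q < -9) -> (v > q - 17 and 3*q < -18)) and ((not (3*t + 3*v = -5 and q < -9)) -> ((3*vec[t + 3] != -3 -> 3*q < -18) and ((not (3*vec[t + 3] != -3)) -> 3*q < -18)))
Answer: WP = ((3*t + 3*v = -5 and q < -9) -> (v > q - 17 and 3*q < -18)) and ((not (3*t + 3*v = -5 and q < -9)) -> ((3*vec[t + 3] != -3 -> 3*q < -18) and ((not (3*vec[t + 3] != -3)) -> 3*q < -18)))


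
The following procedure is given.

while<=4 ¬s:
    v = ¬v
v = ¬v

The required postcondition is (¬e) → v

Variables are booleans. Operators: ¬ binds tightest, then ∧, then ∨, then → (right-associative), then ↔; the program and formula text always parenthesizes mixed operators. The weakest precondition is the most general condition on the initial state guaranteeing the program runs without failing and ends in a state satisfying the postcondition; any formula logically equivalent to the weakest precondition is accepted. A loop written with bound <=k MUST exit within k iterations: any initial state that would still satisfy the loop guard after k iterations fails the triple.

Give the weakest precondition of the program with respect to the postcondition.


Working backward. After the program, (¬e) → v must hold.
Before v := ¬v: (¬e) → (¬v)
Before the loop (bound <=4), unroll the exhaustion recursion (WP_0 = exit-now case; WP_j = one more guarded iteration, up to j = 4):
  WP_0: s ∧ ((¬e) → (¬v))
  WP_1: ((¬s) → (s ∧ ((¬e) → v))) ∧ (s → ((¬e) → (¬v)))
  WP_2: ((¬s) → (((¬s) → (s ∧ ((¬e) → (¬v)))) ∧ (s → ((¬e) → v)))) ∧ (s → ((¬e) → (¬v)))
  WP_3: ((¬s) → (((¬s) → (((¬s) → (s ∧ ((¬e) → v))) ∧ (s → ((¬e) → (¬v))))) ∧ (s → ((¬e) → v)))) ∧ (s → ((¬e) → (¬v)))
  WP_4: ((¬s) → (((¬s) → (((¬s) → (((¬s) → (s ∧ ((¬e) → (¬v)))) ∧ (s → ((¬e) → v)))) ∧ (s → ((¬e) → (¬v))))) ∧ (s → ((¬e) → v)))) ∧ (s → ((¬e) → (¬v)))
So before the loop: ((¬s) → (((¬s) → (((¬s) → (((¬s) → (s ∧ ((¬e) → (¬v)))) ∧ (s → ((¬e) → v)))) ∧ (s → ((¬e) → (¬v))))) ∧ (s → ((¬e) → v)))) ∧ (s → ((¬e) → (¬v)))
Answer: WP = ((¬s) → (((¬s) → (((¬s) → (((¬s) → (s ∧ ((¬e) → (¬v)))) ∧ (s → ((¬e) → v)))) ∧ (s → ((¬e) → (¬v))))) ∧ (s → ((¬e) → v)))) ∧ (s → ((¬e) → (¬v)))


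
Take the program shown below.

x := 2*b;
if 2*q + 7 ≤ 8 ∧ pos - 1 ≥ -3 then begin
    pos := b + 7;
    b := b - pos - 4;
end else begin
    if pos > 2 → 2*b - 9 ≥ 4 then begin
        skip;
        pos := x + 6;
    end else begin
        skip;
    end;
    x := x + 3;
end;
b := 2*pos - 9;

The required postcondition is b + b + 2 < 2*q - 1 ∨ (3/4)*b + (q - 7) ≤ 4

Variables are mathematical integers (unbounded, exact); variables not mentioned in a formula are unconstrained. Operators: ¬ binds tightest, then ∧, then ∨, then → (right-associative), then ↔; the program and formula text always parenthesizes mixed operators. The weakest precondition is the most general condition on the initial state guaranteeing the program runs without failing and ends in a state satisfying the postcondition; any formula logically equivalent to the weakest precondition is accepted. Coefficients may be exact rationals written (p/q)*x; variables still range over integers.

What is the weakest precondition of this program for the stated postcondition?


Working backward. After the program, the postcondition b + b + 2 < 2*q - 1 ∨ (3/4)*b + (q - 7) ≤ 4 must hold; in canonical form it is 2*b < 2*q - 3 ∨ (3/4)*b + q ≤ 11.
Before b := 2*pos - 9: 4*pos < 2*q + 15 ∨ (3/2)*pos + q ≤ 71/4
Then branch requires 4*b < 2*q - 13 ∨ (3/2)*b + q ≤ 29/4; else branch requires ((pos > 2 → 2*b ≥ 13) → (4*x < 2*q - 9 ∨ q + (3/2)*x ≤ 35/4)) ∧ ((¬(pos > 2 → 2*b ≥ 13)) → (4*pos < 2*q + 15 ∨ (3/2)*pos + q ≤ 71/4)).
Before the if: ((2*q ≤ 1 ∧ pos ≥ -2) → (4*b < 2*q - 13 ∨ (3/2)*b + q ≤ 29/4)) ∧ ((¬(2*q ≤ 1 ∧ pos ≥ -2)) → (((pos > 2 → 2*b ≥ 13) → (4*x < 2*q - 9 ∨ q + (3/2)*x ≤ 35/4)) ∧ ((¬(pos > 2 → 2*b ≥ 13)) → (4*pos < 2*q + 15 ∨ (3/2)*pos + q ≤ 71/4))))
Before x := 2*b: ((2*q ≤ 1 ∧ pos ≥ -2) → (4*b < 2*q - 13 ∨ (3/2)*b + q ≤ 29/4)) ∧ ((¬(2*q ≤ 1 ∧ pos ≥ -2)) → (((pos > 2 → 2*b ≥ 13) → (8*b < 2*q - 9 ∨ 3*b + q ≤ 35/4)) ∧ ((¬(pos > 2 → 2*b ≥ 13)) → (4*pos < 2*q + 15 ∨ (3/2)*pos + q ≤ 71/4))))
Answer: WP = ((2*q ≤ 1 ∧ pos ≥ -2) → (4*b < 2*q - 13 ∨ (3/2)*b + q ≤ 29/4)) ∧ ((¬(2*q ≤ 1 ∧ pos ≥ -2)) → (((pos > 2 → 2*b ≥ 13) → (8*b < 2*q - 9 ∨ 3*b + q ≤ 35/4)) ∧ ((¬(pos > 2 → 2*b ≥ 13)) → (4*pos < 2*q + 15 ∨ (3/2)*pos + q ≤ 71/4))))


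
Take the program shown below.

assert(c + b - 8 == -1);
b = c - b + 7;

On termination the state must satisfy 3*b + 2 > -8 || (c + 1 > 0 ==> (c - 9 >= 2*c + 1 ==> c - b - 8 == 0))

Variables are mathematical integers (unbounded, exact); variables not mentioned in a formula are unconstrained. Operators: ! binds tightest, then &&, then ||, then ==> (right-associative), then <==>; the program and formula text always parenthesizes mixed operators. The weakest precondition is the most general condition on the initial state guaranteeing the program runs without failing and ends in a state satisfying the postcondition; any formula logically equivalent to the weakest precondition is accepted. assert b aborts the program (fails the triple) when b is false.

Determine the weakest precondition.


Working backward. After the program, the postcondition 3*b + 2 > -8 || (c + 1 > 0 ==> (c - 9 >= 2*c + 1 ==> c - b - 8 == 0)) must hold; in canonical form it is 3*b > -10 || (c > -1 ==> (c <= -10 ==> c == b + 8)).
Before b := c - b + 7: 3*c > 3*b - 31 || (c > -1 ==> (c <= -10 ==> b == 15))
Before assert c + b - 8 == -1: b + c == 7 && (3*c > 3*b - 31 || (c > -1 ==> (c <= -10 ==> b == 15)))
Answer: WP = b + c == 7 && (3*c > 3*b - 31 || (c > -1 ==> (c <= -10 ==> b == 15)))


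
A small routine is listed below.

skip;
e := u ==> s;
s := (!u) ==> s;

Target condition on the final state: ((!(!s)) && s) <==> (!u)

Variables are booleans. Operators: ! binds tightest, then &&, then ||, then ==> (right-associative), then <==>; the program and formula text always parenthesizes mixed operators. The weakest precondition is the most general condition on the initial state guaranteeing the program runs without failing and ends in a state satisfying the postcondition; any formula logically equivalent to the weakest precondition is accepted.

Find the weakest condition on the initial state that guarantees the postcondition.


Working backward. After the program, the postcondition ((!(!s)) && s) <==> (!u) must hold; in canonical form it is s <==> (!u).
Before s := (!u) ==> s: ((!u) ==> s) <==> (!u)
Before e := u ==> s: ((!u) ==> s) <==> (!u)
Before skip: ((!u) ==> s) <==> (!u)
Answer: WP = ((!u) ==> s) <==> (!u)


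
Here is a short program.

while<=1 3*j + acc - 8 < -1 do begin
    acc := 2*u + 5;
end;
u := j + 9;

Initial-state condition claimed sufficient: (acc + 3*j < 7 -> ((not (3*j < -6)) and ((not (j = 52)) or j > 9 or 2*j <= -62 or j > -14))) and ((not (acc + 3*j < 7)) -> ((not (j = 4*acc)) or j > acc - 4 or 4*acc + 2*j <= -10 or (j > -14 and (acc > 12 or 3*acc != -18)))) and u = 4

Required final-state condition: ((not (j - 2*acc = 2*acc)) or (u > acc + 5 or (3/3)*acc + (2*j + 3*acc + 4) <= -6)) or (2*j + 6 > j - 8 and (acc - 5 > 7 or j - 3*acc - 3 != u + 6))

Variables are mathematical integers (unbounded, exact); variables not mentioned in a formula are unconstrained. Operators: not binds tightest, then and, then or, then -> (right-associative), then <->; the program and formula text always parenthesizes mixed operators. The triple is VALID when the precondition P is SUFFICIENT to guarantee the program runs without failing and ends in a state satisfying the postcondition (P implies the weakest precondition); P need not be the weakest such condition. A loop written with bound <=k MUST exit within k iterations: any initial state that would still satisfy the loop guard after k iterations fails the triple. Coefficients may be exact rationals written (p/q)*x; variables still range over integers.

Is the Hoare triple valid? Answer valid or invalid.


Working backward. After the program, the postcondition ((not (j - 2*acc = 2*acc)) or (u > acc + 5 or (3/3)*acc + (2*j + 3*acc + 4) <= -6)) or (2*j + 6 > j - 8 and (acc - 5 > 7 or j - 3*acc - 3 != u + 6)) must hold; in canonical form it is (not (j = 4*acc)) or u > acc + 5 or 4*acc + 2*j <= -10 or (j > -14 and (acc > 12 or j != 3*acc + u + 9)).
Before u := j + 9: (not (j = 4*acc)) or j > acc - 4 or 4*acc + 2*j <= -10 or (j > -14 and (acc > 12 or 3*acc != -18))
Before the loop (bound <=1), unroll the exhaustion recursion (WP_0 = exit-now case; WP_j = one more guarded iteration, up to j = 1):
  WP_0: (not (acc + 3*j < 7)) and ((not (j = 4*acc)) or j > acc - 4 or 4*acc + 2*j <= -10 or (j > -14 and (acc > 12 or 3*acc != -18)))
  WP_1: (acc + 3*j < 7 -> ((not (3*j + 2*u < 2)) and ((not (j = 8*u + 20)) or j > 2*u + 1 or 2*j + 8*u <= -30 or (j > -14 and (2*u > 7 or 6*u != -33))))) and ((not (acc + 3*j < 7)) -> ((not (j = 4*acc)) or j > acc - 4 or 4*acc + 2*j <= -10 or (j > -14 and (acc > 12 or 3*acc != -18))))
So before the loop: (acc + 3*j < 7 -> ((not (3*j + 2*u < 2)) and ((not (j = 8*u + 20)) or j > 2*u + 1 or 2*j + 8*u <= -30 or (j > -14 and (2*u > 7 or 6*u != -33))))) and ((not (acc + 3*j < 7)) -> ((not (j = 4*acc)) or j > acc - 4 or 4*acc + 2*j <= -10 or (j > -14 and (acc > 12 or 3*acc != -18))))
The weakest precondition is (acc + 3*j < 7 -> ((not (3*j + 2*u < 2)) and ((not (j = 8*u + 20)) or j > 2*u + 1 or 2*j + 8*u <= -30 or (j > -14 and (2*u > 7 or 6*u != -33))))) and ((not (acc + 3*j < 7)) -> ((not (j = 4*acc)) or j > acc - 4 or 4*acc + 2*j <= -10 or (j > -14 and (acc > 12 or 3*acc != -18)))).
Check whether (acc + 3*j < 7 -> ((not (3*j < -6)) and ((not (j = 52)) or j > 9 or 2*j <= -62 or j > -14))) and ((not (acc + 3*j < 7)) -> ((not (j = 4*acc)) or j > acc - 4 or 4*acc + 2*j <= -10 or (j > -14 and (acc > 12 or 3*acc != -18)))) and u = 4 implies it.
Every state satisfying the precondition satisfies the weakest precondition: the implication holds.
Answer: valid


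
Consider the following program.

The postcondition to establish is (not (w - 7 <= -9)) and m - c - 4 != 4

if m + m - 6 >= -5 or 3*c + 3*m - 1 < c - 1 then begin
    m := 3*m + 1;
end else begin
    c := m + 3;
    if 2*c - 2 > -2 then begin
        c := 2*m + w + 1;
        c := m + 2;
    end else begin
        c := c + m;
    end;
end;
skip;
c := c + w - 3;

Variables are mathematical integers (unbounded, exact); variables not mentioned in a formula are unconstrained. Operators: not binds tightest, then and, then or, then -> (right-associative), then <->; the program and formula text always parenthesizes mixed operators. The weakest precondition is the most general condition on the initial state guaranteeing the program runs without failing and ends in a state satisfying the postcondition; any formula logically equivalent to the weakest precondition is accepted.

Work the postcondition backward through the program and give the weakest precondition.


Working backward. After the program, the postcondition (not (w - 7 <= -9)) and m - c - 4 != 4 must hold; in canonical form it is (not (w <= -2)) and m != c + 8.
Before c := c + w - 3: (not (w <= -2)) and m != c + w + 5
Before skip: (not (w <= -2)) and m != c + w + 5
Then branch requires (not (w <= -2)) and 3*m != c + w + 4; else branch requires (2*m > -6 -> ((not (w <= -2)) and w != -7)) and ((not (2*m > -6)) -> ((not (w <= -2)) and m + w != -8)).
Before the if: ((2*m >= 1 or 2*c + 3*m < 0) -> ((not (w <= -2)) and 3*m != c + w + 4)) and ((not (2*m >= 1 or 2*c + 3*m < 0)) -> ((2*m > -6 -> ((not (w <= -2)) and w != -7)) and ((not (2*m > -6)) -> ((not (w <= -2)) and m + w != -8))))
Answer: WP = ((2*m >= 1 or 2*c + 3*m < 0) -> ((not (w <= -2)) and 3*m != c + w + 4)) and ((not (2*m >= 1 or 2*c + 3*m < 0)) -> ((2*m > -6 -> ((not (w <= -2)) and w != -7)) and ((not (2*m > -6)) -> ((not (w <= -2)) and m + w != -8))))


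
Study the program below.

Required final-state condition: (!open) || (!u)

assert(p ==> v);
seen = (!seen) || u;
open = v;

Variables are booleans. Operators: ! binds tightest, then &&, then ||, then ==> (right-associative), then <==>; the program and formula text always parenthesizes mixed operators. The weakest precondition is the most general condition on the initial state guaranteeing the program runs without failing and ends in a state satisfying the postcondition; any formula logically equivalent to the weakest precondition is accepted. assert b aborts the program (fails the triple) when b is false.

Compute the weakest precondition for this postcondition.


Working backward. After the program, (!open) || (!u) must hold.
Before open := v: (!v) || (!u)
Before seen := (!seen) || u: (!v) || (!u)
Before assert p ==> v: (p ==> v) && ((!v) || (!u))
Answer: WP = (p ==> v) && ((!v) || (!u))


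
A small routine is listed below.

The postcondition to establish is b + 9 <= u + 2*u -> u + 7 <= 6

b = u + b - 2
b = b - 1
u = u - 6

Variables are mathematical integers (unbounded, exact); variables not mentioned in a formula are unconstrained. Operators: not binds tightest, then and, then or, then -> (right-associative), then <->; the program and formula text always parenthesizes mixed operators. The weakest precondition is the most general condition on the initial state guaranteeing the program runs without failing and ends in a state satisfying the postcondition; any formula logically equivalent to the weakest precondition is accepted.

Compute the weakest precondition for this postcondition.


Working backward. After the program, the postcondition b + 9 <= u + 2*u -> u + 7 <= 6 must hold; in canonical form it is b <= 3*u - 9 -> u <= -1.
Before u := u - 6: b <= 3*u - 27 -> u <= 5
Before b := b - 1: b <= 3*u - 26 -> u <= 5
Before b := u + b - 2: b <= 2*u - 24 -> u <= 5
Answer: WP = b <= 2*u - 24 -> u <= 5


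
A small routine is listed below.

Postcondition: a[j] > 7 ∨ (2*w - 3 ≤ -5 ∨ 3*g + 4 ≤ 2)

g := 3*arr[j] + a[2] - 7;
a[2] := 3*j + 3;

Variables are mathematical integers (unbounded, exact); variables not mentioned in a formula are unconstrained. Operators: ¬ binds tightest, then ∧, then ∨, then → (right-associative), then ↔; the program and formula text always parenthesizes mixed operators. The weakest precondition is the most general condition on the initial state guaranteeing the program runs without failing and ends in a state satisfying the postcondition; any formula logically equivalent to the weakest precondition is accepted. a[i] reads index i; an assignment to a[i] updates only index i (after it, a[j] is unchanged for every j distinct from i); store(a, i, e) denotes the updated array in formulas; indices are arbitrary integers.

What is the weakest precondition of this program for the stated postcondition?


Working backward. After the program, the postcondition a[j] > 7 ∨ (2*w - 3 ≤ -5 ∨ 3*g + 4 ≤ 2) must hold; in canonical form it is a[j] > 7 ∨ 2*w ≤ -2 ∨ 3*g ≤ -2.
Before a[2] := 3*j + 3: store(a, 2, 3*j + 3)[j] > 7 ∨ 2*w ≤ -2 ∨ 3*g ≤ -2
Before g := 3*arr[j] + a[2] - 7: store(a, 2, 3*j + 3)[j] > 7 ∨ 2*w ≤ -2 ∨ 3*a[2] + 9*arr[j] ≤ 19
Answer: WP = store(a, 2, 3*j + 3)[j] > 7 ∨ 2*w ≤ -2 ∨ 3*a[2] + 9*arr[j] ≤ 19


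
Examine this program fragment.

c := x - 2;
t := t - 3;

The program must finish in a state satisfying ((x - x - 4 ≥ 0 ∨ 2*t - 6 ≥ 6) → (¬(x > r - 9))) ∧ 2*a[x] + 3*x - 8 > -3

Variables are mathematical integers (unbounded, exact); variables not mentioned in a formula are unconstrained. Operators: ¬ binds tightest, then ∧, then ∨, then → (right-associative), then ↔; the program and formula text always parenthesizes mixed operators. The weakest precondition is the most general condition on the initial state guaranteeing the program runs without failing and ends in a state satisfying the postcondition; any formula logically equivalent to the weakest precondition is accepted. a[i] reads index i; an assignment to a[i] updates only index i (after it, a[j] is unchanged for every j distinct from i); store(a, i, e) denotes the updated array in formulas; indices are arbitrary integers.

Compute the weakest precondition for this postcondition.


Working backward. After the program, the postcondition ((x - x - 4 ≥ 0 ∨ 2*t - 6 ≥ 6) → (¬(x > r - 9))) ∧ 2*a[x] + 3*x - 8 > -3 must hold; in canonical form it is (2*t ≥ 12 → (¬(x > r - 9))) ∧ 2*a[x] + 3*x > 5.
Before t := t - 3: (2*t ≥ 18 → (¬(x > r - 9))) ∧ 2*a[x] + 3*x > 5
Before c := x - 2: (2*t ≥ 18 → (¬(x > r - 9))) ∧ 2*a[x] + 3*x > 5
Answer: WP = (2*t ≥ 18 → (¬(x > r - 9))) ∧ 2*a[x] + 3*x > 5


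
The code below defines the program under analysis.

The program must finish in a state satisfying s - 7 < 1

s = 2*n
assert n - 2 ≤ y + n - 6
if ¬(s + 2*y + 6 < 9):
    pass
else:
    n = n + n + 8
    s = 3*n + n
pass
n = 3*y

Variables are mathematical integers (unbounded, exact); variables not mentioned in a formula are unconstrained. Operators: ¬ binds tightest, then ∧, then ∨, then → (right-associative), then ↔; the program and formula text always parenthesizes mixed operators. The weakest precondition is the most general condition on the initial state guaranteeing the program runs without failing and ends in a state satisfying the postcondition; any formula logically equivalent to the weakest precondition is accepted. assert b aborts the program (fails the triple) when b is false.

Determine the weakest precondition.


Working backward. After the program, the postcondition s - 7 < 1 must hold; in canonical form it is s < 8.
Before n := 3*y: s < 8
Before skip: s < 8
Then branch requires s < 8; else branch requires 8*n < -24.
Before the if: ((¬(s + 2*y < 3)) → s < 8) ∧ (s + 2*y < 3 → 8*n < -24)
Before assert n - 2 ≤ y + n - 6: y ≥ 4 ∧ ((¬(s + 2*y < 3)) → s < 8) ∧ (s + 2*y < 3 → 8*n < -24)
Before s := 2*n: y ≥ 4 ∧ ((¬(2*n + 2*y < 3)) → 2*n < 8) ∧ (2*n + 2*y < 3 → 8*n < -24)
Answer: WP = y ≥ 4 ∧ ((¬(2*n + 2*y < 3)) → 2*n < 8) ∧ (2*n + 2*y < 3 → 8*n < -24)


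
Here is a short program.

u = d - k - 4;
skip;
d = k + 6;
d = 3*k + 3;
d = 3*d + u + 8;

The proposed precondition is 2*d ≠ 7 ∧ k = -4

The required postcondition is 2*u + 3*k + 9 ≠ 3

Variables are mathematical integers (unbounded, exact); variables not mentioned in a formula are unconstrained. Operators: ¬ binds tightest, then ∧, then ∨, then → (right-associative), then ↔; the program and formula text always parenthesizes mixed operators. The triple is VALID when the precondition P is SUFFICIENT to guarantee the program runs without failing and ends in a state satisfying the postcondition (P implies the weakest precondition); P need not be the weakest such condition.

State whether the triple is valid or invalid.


Working backward. After the program, the postcondition 2*u + 3*k + 9 ≠ 3 must hold; in canonical form it is 3*k + 2*u ≠ -6.
Before d := 3*d + u + 8: 3*k + 2*u ≠ -6
Before d := 3*k + 3: 3*k + 2*u ≠ -6
Before d := k + 6: 3*k + 2*u ≠ -6
Before skip: 3*k + 2*u ≠ -6
Before u := d - k - 4: 2*d + k ≠ 2
The weakest precondition is 2*d + k ≠ 2.
Check whether 2*d ≠ 7 ∧ k = -4 implies it.
Countermodel: at the initial state d = 3, k = -4, the precondition holds but the weakest precondition fails.
Answer: invalid


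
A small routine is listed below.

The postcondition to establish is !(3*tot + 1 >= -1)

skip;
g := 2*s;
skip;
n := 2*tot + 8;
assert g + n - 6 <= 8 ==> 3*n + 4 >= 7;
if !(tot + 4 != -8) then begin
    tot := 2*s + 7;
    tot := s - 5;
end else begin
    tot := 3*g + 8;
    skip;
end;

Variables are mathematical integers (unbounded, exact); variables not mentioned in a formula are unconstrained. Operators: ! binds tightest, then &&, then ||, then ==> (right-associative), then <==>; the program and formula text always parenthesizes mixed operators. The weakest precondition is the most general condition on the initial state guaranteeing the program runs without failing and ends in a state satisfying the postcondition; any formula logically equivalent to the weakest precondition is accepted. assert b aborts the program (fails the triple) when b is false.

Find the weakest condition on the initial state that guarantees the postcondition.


Working backward. After the program, the postcondition !(3*tot + 1 >= -1) must hold; in canonical form it is !(3*tot >= -2).
Then branch requires !(3*s >= 13); else branch requires !(9*g >= -26).
Before the if: ((!(tot != -12)) ==> (!(3*s >= 13))) && (tot != -12 ==> (!(9*g >= -26)))
Before assert g + n - 6 <= 8 ==> 3*n + 4 >= 7: (g + n <= 14 ==> 3*n >= 3) && ((!(tot != -12)) ==> (!(3*s >= 13))) && (tot != -12 ==> (!(9*g >= -26)))
Before n := 2*tot + 8: (g + 2*tot <= 6 ==> 6*tot >= -21) && ((!(tot != -12)) ==> (!(3*s >= 13))) && (tot != -12 ==> (!(9*g >= -26)))
Before skip: (g + 2*tot <= 6 ==> 6*tot >= -21) && ((!(tot != -12)) ==> (!(3*s >= 13))) && (tot != -12 ==> (!(9*g >= -26)))
Before g := 2*s: (2*s + 2*tot <= 6 ==> 6*tot >= -21) && ((!(tot != -12)) ==> (!(3*s >= 13))) && (tot != -12 ==> (!(18*s >= -26)))
Before skip: (2*s + 2*tot <= 6 ==> 6*tot >= -21) && ((!(tot != -12)) ==> (!(3*s >= 13))) && (tot != -12 ==> (!(18*s >= -26)))
Answer: WP = (2*s + 2*tot <= 6 ==> 6*tot >= -21) && ((!(tot != -12)) ==> (!(3*s >= 13))) && (tot != -12 ==> (!(18*s >= -26)))


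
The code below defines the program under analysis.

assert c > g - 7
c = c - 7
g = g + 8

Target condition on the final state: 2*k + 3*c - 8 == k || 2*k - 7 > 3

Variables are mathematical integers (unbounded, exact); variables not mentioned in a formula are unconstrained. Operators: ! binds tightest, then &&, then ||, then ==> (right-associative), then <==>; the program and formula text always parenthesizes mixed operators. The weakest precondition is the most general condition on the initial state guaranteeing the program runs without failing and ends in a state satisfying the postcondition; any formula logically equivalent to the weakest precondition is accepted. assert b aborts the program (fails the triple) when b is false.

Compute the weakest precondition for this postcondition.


Working backward. After the program, the postcondition 2*k + 3*c - 8 == k || 2*k - 7 > 3 must hold; in canonical form it is 3*c + k == 8 || 2*k > 10.
Before g := g + 8: 3*c + k == 8 || 2*k > 10
Before c := c - 7: 3*c + k == 29 || 2*k > 10
Before assert c > g - 7: c > g - 7 && (3*c + k == 29 || 2*k > 10)
Answer: WP = c > g - 7 && (3*c + k == 29 || 2*k > 10)


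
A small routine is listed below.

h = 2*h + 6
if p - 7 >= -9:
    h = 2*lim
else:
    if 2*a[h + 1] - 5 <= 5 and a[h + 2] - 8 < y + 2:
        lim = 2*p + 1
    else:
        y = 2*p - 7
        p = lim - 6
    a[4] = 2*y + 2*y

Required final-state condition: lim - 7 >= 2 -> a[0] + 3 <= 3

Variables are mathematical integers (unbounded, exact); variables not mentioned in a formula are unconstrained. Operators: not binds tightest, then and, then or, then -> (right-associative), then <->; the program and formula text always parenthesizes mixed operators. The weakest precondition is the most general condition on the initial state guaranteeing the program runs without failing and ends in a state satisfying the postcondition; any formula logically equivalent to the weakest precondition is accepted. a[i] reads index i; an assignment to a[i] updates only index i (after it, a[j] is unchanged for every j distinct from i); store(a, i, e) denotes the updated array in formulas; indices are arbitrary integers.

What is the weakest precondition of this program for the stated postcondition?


Working backward. After the program, the postcondition lim - 7 >= 2 -> a[0] + 3 <= 3 must hold; in canonical form it is lim >= 9 -> a[0] <= 0.
Then branch requires lim >= 9 -> a[0] <= 0; else branch requires ((2*a[h + 1] <= 10 and a[h + 2] < y + 10) -> (2*p >= 8 -> a[0] <= 0)) and ((not (2*a[h + 1] <= 10 and a[h + 2] < y + 10)) -> (lim >= 9 -> a[0] <= 0)).
Before the if: (p >= -2 -> (lim >= 9 -> a[0] <= 0)) and ((not (p >= -2)) -> (((2*a[h + 1] <= 10 and a[h + 2] < y + 10) -> (2*p >= 8 -> a[0] <= 0)) and ((not (2*a[h + 1] <= 10 and a[h + 2] < y + 10)) -> (lim >= 9 -> a[0] <= 0))))
Before h := 2*h + 6: (p >= -2 -> (lim >= 9 -> a[0] <= 0)) and ((not (p >= -2)) -> (((2*a[2*h + 7] <= 10 and a[2*h + 8] < y + 10) -> (2*p >= 8 -> a[0] <= 0)) and ((not (2*a[2*h + 7] <= 10 and a[2*h + 8] < y + 10)) -> (lim >= 9 -> a[0] <= 0))))
Answer: WP = (p >= -2 -> (lim >= 9 -> a[0] <= 0)) and ((not (p >= -2)) -> (((2*a[2*h + 7] <= 10 and a[2*h + 8] < y + 10) -> (2*p >= 8 -> a[0] <= 0)) and ((not (2*a[2*h + 7] <= 10 and a[2*h + 8] < y + 10)) -> (lim >= 9 -> a[0] <= 0))))


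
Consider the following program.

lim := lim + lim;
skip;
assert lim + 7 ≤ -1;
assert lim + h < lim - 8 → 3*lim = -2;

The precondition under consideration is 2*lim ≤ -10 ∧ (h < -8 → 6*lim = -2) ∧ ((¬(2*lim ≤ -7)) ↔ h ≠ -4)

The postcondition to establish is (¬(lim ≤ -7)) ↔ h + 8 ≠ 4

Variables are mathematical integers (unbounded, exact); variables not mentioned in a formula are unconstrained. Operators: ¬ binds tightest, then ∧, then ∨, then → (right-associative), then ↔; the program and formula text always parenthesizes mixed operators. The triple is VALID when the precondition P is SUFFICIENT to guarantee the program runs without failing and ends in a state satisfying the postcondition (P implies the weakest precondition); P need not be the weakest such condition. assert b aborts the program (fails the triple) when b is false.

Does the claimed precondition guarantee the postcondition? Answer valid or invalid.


Working backward. After the program, the postcondition (¬(lim ≤ -7)) ↔ h + 8 ≠ 4 must hold; in canonical form it is (¬(lim ≤ -7)) ↔ h ≠ -4.
Before assert lim + h < lim - 8 → 3*lim = -2: (h < -8 → 3*lim = -2) ∧ ((¬(lim ≤ -7)) ↔ h ≠ -4)
Before assert lim + 7 ≤ -1: lim ≤ -8 ∧ (h < -8 → 3*lim = -2) ∧ ((¬(lim ≤ -7)) ↔ h ≠ -4)
Before skip: lim ≤ -8 ∧ (h < -8 → 3*lim = -2) ∧ ((¬(lim ≤ -7)) ↔ h ≠ -4)
Before lim := lim + lim: 2*lim ≤ -8 ∧ (h < -8 → 6*lim = -2) ∧ ((¬(2*lim ≤ -7)) ↔ h ≠ -4)
The weakest precondition is 2*lim ≤ -8 ∧ (h < -8 → 6*lim = -2) ∧ ((¬(2*lim ≤ -7)) ↔ h ≠ -4).
Check whether 2*lim ≤ -10 ∧ (h < -8 → 6*lim = -2) ∧ ((¬(2*lim ≤ -7)) ↔ h ≠ -4) implies it.
Every state satisfying the precondition satisfies the weakest precondition: the implication holds.
Answer: valid


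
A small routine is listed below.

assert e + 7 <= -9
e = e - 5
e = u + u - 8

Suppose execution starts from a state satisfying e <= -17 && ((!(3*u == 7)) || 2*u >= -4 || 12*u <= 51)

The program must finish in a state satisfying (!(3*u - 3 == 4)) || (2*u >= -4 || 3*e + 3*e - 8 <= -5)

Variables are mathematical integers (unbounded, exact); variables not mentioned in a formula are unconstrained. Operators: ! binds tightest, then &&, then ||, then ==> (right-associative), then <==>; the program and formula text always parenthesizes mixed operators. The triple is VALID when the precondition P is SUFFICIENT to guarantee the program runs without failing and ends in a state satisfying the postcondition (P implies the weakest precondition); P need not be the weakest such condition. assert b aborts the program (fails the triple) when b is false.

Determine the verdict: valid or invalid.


Working backward. After the program, the postcondition (!(3*u - 3 == 4)) || (2*u >= -4 || 3*e + 3*e - 8 <= -5) must hold; in canonical form it is (!(3*u == 7)) || 2*u >= -4 || 6*e <= 3.
Before e := u + u - 8: (!(3*u == 7)) || 2*u >= -4 || 12*u <= 51
Before e := e - 5: (!(3*u == 7)) || 2*u >= -4 || 12*u <= 51
Before assert e + 7 <= -9: e <= -16 && ((!(3*u == 7)) || 2*u >= -4 || 12*u <= 51)
The weakest precondition is e <= -16 && ((!(3*u == 7)) || 2*u >= -4 || 12*u <= 51).
Check whether e <= -17 && ((!(3*u == 7)) || 2*u >= -4 || 12*u <= 51) implies it.
Every state satisfying the precondition satisfies the weakest precondition: the implication holds.
Answer: valid


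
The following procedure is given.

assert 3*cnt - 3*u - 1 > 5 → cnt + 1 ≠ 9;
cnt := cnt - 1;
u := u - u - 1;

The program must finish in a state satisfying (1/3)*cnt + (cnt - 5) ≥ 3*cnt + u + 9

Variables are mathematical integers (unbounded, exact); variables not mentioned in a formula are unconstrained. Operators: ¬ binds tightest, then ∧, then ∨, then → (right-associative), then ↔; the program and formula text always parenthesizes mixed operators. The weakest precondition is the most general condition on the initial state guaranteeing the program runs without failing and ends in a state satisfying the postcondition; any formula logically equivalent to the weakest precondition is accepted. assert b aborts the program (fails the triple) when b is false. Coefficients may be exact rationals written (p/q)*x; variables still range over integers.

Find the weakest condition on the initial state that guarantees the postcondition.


Working backward. After the program, the postcondition (1/3)*cnt + (cnt - 5) ≥ 3*cnt + u + 9 must hold; in canonical form it is (5/3)*cnt + u ≤ -14.
Before u := u - u - 1: (5/3)*cnt ≤ -13
Before cnt := cnt - 1: (5/3)*cnt ≤ -34/3
Before assert 3*cnt - 3*u - 1 > 5 → cnt + 1 ≠ 9: (3*cnt > 3*u + 6 → cnt ≠ 8) ∧ (5/3)*cnt ≤ -34/3
Answer: WP = (3*cnt > 3*u + 6 → cnt ≠ 8) ∧ (5/3)*cnt ≤ -34/3


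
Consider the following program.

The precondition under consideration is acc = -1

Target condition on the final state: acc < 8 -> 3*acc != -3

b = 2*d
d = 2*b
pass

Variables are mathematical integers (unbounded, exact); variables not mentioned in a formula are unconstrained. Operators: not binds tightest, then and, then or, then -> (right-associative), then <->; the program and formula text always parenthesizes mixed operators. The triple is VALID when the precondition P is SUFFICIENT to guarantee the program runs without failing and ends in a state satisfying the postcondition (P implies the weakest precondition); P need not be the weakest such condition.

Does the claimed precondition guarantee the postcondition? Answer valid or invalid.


Working backward. After the program, acc < 8 -> 3*acc != -3 must hold.
Before skip: acc < 8 -> 3*acc != -3
Before d := 2*b: acc < 8 -> 3*acc != -3
Before b := 2*d: acc < 8 -> 3*acc != -3
The weakest precondition is acc < 8 -> 3*acc != -3.
Check whether acc = -1 implies it.
Countermodel: at the initial state acc = -1, the precondition holds but the weakest precondition fails.
Answer: invalid


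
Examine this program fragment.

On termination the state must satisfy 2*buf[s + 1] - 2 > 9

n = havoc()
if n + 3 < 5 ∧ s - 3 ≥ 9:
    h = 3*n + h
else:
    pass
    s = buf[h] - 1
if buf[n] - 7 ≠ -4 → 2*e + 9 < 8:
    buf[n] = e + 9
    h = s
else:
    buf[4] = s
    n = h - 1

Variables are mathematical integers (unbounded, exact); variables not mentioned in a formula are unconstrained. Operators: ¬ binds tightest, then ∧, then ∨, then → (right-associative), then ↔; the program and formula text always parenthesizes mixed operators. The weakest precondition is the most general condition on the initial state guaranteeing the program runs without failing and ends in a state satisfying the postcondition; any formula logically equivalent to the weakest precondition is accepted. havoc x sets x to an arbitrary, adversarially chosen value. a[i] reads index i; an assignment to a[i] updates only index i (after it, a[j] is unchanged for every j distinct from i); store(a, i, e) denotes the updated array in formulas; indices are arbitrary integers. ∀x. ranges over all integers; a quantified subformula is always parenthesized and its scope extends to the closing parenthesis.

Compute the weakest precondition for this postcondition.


Working backward. After the program, the postcondition 2*buf[s + 1] - 2 > 9 must hold; in canonical form it is 2*buf[s + 1] > 11.
Then branch requires 2*store(buf, n, e + 9)[s + 1] > 11; else branch requires 2*store(buf, 4, s)[s + 1] > 11.
Before the if: ((buf[n] ≠ 3 → 2*e < -1) → 2*store(buf, n, e + 9)[s + 1] > 11) ∧ ((¬(buf[n] ≠ 3 → 2*e < -1)) → 2*store(buf, 4, s)[s + 1] > 11)
Then branch requires ((buf[n] ≠ 3 → 2*e < -1) → 2*store(buf, n, e + 9)[s + 1] > 11) ∧ ((¬(buf[n] ≠ 3 → 2*e < -1)) → 2*store(buf, 4, s)[s + 1] > 11); else branch requires ((buf[n] ≠ 3 → 2*e < -1) → 2*store(buf, n, e + 9)[buf[h]] > 11) ∧ ((¬(buf[n] ≠ 3 → 2*e < -1)) → 2*store(buf, 4, buf[h] - 1)[buf[h]] > 11).
Before the if: ((n < 2 ∧ s ≥ 12) → (((buf[n] ≠ 3 → 2*e < -1) → 2*store(buf, n, e + 9)[s + 1] > 11) ∧ ((¬(buf[n] ≠ 3 → 2*e < -1)) → 2*store(buf, 4, s)[s + 1] > 11))) ∧ ((¬(n < 2 ∧ s ≥ 12)) → (((buf[n] ≠ 3 → 2*e < -1) → 2*store(buf, n, e + 9)[buf[h]] > 11) ∧ ((¬(buf[n] ≠ 3 → 2*e < -1)) → 2*store(buf, 4, buf[h] - 1)[buf[h]] > 11)))
Before havoc n: ∀n_1. (((n_1 < 2 ∧ s ≥ 12) → (((buf[n_1] ≠ 3 → 2*e < -1) → 2*store(buf, n_1, e + 9)[s + 1] > 11) ∧ ((¬(buf[n_1] ≠ 3 → 2*e < -1)) → 2*store(buf, 4, s)[s + 1] > 11))) ∧ ((¬(n_1 < 2 ∧ s ≥ 12)) → (((buf[n_1] ≠ 3 → 2*e < -1) → 2*store(buf, n_1, e + 9)[buf[h]] > 11) ∧ ((¬(buf[n_1] ≠ 3 → 2*e < -1)) → 2*store(buf, 4, buf[h] - 1)[buf[h]] > 11))))
Answer: WP = ∀n_1. (((n_1 < 2 ∧ s ≥ 12) → (((buf[n_1] ≠ 3 → 2*e < -1) → 2*store(buf, n_1, e + 9)[s + 1] > 11) ∧ ((¬(buf[n_1] ≠ 3 → 2*e < -1)) → 2*store(buf, 4, s)[s + 1] > 11))) ∧ ((¬(n_1 < 2 ∧ s ≥ 12)) → (((buf[n_1] ≠ 3 → 2*e < -1) → 2*store(buf, n_1, e + 9)[buf[h]] > 11) ∧ ((¬(buf[n_1] ≠ 3 → 2*e < -1)) → 2*store(buf, 4, buf[h] - 1)[buf[h]] > 11))))
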